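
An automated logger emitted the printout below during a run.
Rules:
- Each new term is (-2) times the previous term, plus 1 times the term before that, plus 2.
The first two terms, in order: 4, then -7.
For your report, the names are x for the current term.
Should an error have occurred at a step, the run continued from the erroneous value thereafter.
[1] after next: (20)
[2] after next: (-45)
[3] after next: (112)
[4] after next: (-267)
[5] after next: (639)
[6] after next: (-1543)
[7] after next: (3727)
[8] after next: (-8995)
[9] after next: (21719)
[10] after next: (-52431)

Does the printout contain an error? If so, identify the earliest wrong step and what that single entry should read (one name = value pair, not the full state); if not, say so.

Recomputing the run from the initial state:
step 1: x = 20
step 2: x = -45
step 3: x = 112
step 4: x = -267
step 5: x = 648
step 6: x = -1561
step 7: x = 3772
step 8: x = -9103
step 9: x = 21980
step 10: x = -53061
The first disagreement with the printout is at step 5, where the value should be x = 648.

step 5, x = 648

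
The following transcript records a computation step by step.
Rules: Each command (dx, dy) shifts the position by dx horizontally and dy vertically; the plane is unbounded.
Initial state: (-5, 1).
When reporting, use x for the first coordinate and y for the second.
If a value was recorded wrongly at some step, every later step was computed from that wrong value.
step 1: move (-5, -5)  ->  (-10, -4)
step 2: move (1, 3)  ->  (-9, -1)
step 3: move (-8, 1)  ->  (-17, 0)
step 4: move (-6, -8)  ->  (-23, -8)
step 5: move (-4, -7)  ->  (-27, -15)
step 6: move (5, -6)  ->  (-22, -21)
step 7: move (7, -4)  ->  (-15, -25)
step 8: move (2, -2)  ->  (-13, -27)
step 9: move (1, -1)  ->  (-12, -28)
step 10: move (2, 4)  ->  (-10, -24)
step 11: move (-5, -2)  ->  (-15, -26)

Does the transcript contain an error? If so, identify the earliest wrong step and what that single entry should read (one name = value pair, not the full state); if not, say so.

Step 1: x = -5 + (-5) = -10, y = 1 + (-5) = -4 — verified.
Step 2: x = -10 + (1) = -9, y = -4 + (3) = -1 — matches.
Step 3: x = -9 + (-8) = -17, y = -1 + (1) = 0 — agrees with the transcript.
Step 4: x = -17 + (-6) = -23, y = 0 + (-8) = -8 — in agreement.
Step 5: x = -23 + (-4) = -27, y = -8 + (-7) = -15 — confirmed correct.
Step 6: x = -27 + (5) = -22, y = -15 + (-6) = -21 — consistent with the transcript.
Step 7: x = -22 + (7) = -15, y = -21 + (-4) = -25 — agrees with the transcript.
Step 8: x = -15 + (2) = -13, y = -25 + (-2) = -27 — verified.
Step 9: x = -13 + (1) = -12, y = -27 + (-1) = -28 — agrees with the transcript.
Step 10: x = -12 + (2) = -10, y = -28 + (4) = -24 — same as recorded.
Step 11: x = -10 + (-5) = -15, y = -24 + (-2) = -26 — matches.
All entries verified; no error found.

no error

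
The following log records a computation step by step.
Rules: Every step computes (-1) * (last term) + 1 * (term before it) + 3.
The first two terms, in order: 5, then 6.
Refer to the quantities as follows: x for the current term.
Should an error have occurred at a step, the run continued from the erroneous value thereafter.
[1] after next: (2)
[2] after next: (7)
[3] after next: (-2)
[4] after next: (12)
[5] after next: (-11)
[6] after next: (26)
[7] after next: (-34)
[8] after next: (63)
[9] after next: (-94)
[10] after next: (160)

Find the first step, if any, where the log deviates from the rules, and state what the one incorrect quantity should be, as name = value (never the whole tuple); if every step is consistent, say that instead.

no error

Recomputing the run from the initial state:
step 1: x = 2
step 2: x = 7
step 3: x = -2
step 4: x = 12
step 5: x = -11
step 6: x = 26
step 7: x = -34
step 8: x = 63
step 9: x = -94
step 10: x = 160
This matches the log at every step.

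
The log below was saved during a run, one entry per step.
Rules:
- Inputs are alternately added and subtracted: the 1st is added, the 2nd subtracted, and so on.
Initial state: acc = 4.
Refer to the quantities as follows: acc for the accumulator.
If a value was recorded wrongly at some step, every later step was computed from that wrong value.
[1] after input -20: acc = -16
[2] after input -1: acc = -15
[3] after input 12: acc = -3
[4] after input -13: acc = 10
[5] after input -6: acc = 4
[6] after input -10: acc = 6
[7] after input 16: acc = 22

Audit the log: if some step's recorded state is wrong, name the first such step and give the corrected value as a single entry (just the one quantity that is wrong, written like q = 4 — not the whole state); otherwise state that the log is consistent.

step 6, acc = 14

Recomputing the run from the initial state:
step 1: acc = -16
step 2: acc = -15
step 3: acc = -3
step 4: acc = 10
step 5: acc = 4
step 6: acc = 14
step 7: acc = 30
The first disagreement with the log is at step 6, where the value should be acc = 14.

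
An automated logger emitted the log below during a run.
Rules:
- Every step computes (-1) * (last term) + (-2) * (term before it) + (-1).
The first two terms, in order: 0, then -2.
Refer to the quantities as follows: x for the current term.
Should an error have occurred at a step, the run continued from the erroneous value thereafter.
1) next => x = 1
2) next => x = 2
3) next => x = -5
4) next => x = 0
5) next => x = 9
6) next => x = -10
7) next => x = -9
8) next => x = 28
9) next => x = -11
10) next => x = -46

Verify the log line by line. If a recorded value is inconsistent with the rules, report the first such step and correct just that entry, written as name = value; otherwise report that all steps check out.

no error

Step 1: x = -1*(-2) + (-2)*(0) + (-1) = 1 — verified.
Step 2: x = -1*(1) + (-2)*(-2) + (-1) = 2 — exactly as logged.
Step 3: x = -1*(2) + (-2)*(1) + (-1) = -5 — verified.
Step 4: x = -1*(-5) + (-2)*(2) + (-1) = 0 — in agreement.
Step 5: x = -1*(0) + (-2)*(-5) + (-1) = 9 — exactly as logged.
Step 6: x = -1*(9) + (-2)*(0) + (-1) = -10 — agrees with the log.
Step 7: x = -1*(-10) + (-2)*(9) + (-1) = -9 — same as recorded.
Step 8: x = -1*(-9) + (-2)*(-10) + (-1) = 28 — matches.
Step 9: x = -1*(28) + (-2)*(-9) + (-1) = -11 — in agreement.
Step 10: x = -1*(-11) + (-2)*(28) + (-1) = -46 — agrees with the log.
No step deviates from the rules.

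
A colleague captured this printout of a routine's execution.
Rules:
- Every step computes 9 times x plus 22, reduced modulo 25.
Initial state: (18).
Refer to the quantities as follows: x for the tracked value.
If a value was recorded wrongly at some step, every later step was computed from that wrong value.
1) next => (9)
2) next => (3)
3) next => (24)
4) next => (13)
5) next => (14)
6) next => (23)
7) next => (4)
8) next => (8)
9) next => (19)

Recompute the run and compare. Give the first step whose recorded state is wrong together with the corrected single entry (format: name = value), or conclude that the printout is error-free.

Recomputing the run from the initial state:
step 1: x = 9
step 2: x = 3
step 3: x = 24
step 4: x = 13
step 5: x = 14
step 6: x = 23
step 7: x = 4
step 8: x = 8
step 9: x = 19
This matches the printout at every step.

no error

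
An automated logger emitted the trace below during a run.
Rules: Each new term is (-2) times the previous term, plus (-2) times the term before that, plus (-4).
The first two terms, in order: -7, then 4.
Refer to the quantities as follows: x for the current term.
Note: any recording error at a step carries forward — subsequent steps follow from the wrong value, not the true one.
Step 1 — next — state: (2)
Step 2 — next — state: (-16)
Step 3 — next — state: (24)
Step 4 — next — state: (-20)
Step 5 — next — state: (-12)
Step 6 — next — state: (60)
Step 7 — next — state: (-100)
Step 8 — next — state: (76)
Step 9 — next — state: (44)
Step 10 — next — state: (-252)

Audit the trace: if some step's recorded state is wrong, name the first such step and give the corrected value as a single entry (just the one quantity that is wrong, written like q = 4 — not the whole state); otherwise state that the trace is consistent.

step 10, x = -244

1. x = -2*(4) + (-2)*(-7) + (-4) = 2 (agrees with the trace)
2. x = -2*(2) + (-2)*(4) + (-4) = -16 (exactly as logged)
3. x = -2*(-16) + (-2)*(2) + (-4) = 24 (no discrepancy)
4. x = -2*(24) + (-2)*(-16) + (-4) = -20 (in agreement)
5. x = -2*(-20) + (-2)*(24) + (-4) = -12 (agrees with the trace)
6. x = -2*(-12) + (-2)*(-20) + (-4) = 60 (matches)
7. x = -2*(60) + (-2)*(-12) + (-4) = -100 (agrees with the trace)
8. x = -2*(-100) + (-2)*(60) + (-4) = 76 (no discrepancy)
9. x = -2*(76) + (-2)*(-100) + (-4) = 44 (consistent with the trace)
10. x = -2*(44) + (-2)*(76) + (-4) = -244 (the entry is off here)
The earliest wrong entry is at step 10: it should read x = -244.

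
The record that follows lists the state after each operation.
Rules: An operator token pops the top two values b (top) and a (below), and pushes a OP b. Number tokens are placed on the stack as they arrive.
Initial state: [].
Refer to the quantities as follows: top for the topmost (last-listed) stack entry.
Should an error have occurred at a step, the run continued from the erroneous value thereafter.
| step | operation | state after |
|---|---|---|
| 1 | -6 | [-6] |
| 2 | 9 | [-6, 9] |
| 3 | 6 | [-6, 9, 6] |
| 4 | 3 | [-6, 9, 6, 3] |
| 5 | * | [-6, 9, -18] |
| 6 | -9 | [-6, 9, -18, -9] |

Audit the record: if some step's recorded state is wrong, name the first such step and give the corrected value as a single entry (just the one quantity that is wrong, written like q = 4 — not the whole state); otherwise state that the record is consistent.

step 5, top = 18

Step 1: push -6: top = -6 — verified.
Step 2: push 9: top = 9 — in agreement.
Step 3: push 6: top = 6 — consistent with the record.
Step 4: push 3: top = 3 — in agreement.
Step 5: 6 * 3 = 18 — the recorded entry deviates here.
That makes step 5 the first incorrect line — top = 18 is what it should show.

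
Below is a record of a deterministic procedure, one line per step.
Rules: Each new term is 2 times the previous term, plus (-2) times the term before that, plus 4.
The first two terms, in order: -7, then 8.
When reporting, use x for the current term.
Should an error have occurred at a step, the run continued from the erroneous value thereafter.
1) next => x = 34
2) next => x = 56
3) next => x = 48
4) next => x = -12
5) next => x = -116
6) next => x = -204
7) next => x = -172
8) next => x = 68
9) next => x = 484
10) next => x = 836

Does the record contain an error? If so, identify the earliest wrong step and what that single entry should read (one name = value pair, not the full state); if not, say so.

no error

Recomputing the run from the initial state:
step 1: x = 34
step 2: x = 56
step 3: x = 48
step 4: x = -12
step 5: x = -116
step 6: x = -204
step 7: x = -172
step 8: x = 68
step 9: x = 484
step 10: x = 836
This matches the record at every step.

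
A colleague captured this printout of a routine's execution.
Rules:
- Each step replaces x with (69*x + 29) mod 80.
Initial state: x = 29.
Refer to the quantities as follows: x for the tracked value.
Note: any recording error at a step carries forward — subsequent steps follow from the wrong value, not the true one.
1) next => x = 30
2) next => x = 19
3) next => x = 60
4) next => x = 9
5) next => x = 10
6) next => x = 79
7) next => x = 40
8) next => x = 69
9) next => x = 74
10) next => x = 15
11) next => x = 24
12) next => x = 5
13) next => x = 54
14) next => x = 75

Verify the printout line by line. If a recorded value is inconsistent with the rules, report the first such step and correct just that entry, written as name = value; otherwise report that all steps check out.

Step 1: x = (69*29 + 29) mod 80 = 30 — checks out.
Step 2: x = (69*30 + 29) mod 80 = 19 — same as recorded.
Step 3: x = (69*19 + 29) mod 80 = 60 — in agreement.
Step 4: x = (69*60 + 29) mod 80 = 9 — consistent with the printout.
Step 5: x = (69*9 + 29) mod 80 = 10 — checks out.
Step 6: x = (69*10 + 29) mod 80 = 79 — checks out.
Step 7: x = (69*79 + 29) mod 80 = 40 — no discrepancy.
Step 8: x = (69*40 + 29) mod 80 = 69 — exactly as logged.
Step 9: x = (69*69 + 29) mod 80 = 70 — the printout has a different value.
First deviation found at step 9; the corrected entry is x = 70.

step 9, x = 70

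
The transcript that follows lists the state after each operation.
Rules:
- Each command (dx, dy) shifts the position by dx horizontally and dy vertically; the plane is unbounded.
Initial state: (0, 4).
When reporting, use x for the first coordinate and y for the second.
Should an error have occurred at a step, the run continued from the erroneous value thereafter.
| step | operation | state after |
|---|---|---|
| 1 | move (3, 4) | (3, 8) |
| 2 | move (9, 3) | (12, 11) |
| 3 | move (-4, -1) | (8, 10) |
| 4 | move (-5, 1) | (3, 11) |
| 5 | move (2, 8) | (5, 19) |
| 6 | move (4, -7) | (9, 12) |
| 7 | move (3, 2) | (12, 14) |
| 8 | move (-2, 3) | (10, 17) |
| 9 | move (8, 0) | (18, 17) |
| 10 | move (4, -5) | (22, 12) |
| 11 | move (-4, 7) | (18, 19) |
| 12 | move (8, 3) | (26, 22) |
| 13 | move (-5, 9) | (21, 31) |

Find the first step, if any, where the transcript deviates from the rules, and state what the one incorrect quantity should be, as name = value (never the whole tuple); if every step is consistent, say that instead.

1. x = 0 + (3) = 3, y = 4 + (4) = 8 (same as recorded)
2. x = 3 + (9) = 12, y = 8 + (3) = 11 (in agreement)
3. x = 12 + (-4) = 8, y = 11 + (-1) = 10 (matches)
4. x = 8 + (-5) = 3, y = 10 + (1) = 11 (checks out)
5. x = 3 + (2) = 5, y = 11 + (8) = 19 (matches)
6. x = 5 + (4) = 9, y = 19 + (-7) = 12 (same as recorded)
7. x = 9 + (3) = 12, y = 12 + (2) = 14 (verified)
8. x = 12 + (-2) = 10, y = 14 + (3) = 17 (agrees with the transcript)
9. x = 10 + (8) = 18, y = 17 + (0) = 17 (same as recorded)
10. x = 18 + (4) = 22, y = 17 + (-5) = 12 (checks out)
11. x = 22 + (-4) = 18, y = 12 + (7) = 19 (same as recorded)
12. x = 18 + (8) = 26, y = 19 + (3) = 22 (confirmed correct)
13. x = 26 + (-5) = 21, y = 22 + (9) = 31 (confirmed correct)
Nothing is out of place; the run is error-free.

no error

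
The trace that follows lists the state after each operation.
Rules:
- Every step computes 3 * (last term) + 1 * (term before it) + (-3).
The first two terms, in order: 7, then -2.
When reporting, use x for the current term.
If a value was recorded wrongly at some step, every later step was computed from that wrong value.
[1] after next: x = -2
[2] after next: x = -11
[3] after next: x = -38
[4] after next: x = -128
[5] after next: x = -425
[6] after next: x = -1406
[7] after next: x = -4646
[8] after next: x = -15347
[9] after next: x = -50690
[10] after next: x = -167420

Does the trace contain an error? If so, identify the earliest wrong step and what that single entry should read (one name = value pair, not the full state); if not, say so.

1. x = 3*(-2) + (1)*(7) + (-3) = -2 (no discrepancy)
2. x = 3*(-2) + (1)*(-2) + (-3) = -11 (verified)
3. x = 3*(-11) + (1)*(-2) + (-3) = -38 (consistent with the trace)
4. x = 3*(-38) + (1)*(-11) + (-3) = -128 (verified)
5. x = 3*(-128) + (1)*(-38) + (-3) = -425 (same as recorded)
6. x = 3*(-425) + (1)*(-128) + (-3) = -1406 (verified)
7. x = 3*(-1406) + (1)*(-425) + (-3) = -4646 (consistent with the trace)
8. x = 3*(-4646) + (1)*(-1406) + (-3) = -15347 (in agreement)
9. x = 3*(-15347) + (1)*(-4646) + (-3) = -50690 (exactly as logged)
10. x = 3*(-50690) + (1)*(-15347) + (-3) = -167420 (in agreement)
The recomputation confirms every line.

no error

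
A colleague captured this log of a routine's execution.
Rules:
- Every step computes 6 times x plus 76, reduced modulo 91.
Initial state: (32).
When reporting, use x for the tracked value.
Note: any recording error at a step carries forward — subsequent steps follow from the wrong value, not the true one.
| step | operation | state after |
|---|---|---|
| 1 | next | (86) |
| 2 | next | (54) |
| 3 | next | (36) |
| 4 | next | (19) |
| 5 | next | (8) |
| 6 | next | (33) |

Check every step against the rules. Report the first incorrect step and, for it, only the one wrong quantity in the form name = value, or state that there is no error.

1. x = (6*32 + 76) mod 91 = 86 (agrees with the log)
2. x = (6*86 + 76) mod 91 = 46 (the log disagrees here)
Step 2 is the first one off; corrected, x = 46.

step 2, x = 46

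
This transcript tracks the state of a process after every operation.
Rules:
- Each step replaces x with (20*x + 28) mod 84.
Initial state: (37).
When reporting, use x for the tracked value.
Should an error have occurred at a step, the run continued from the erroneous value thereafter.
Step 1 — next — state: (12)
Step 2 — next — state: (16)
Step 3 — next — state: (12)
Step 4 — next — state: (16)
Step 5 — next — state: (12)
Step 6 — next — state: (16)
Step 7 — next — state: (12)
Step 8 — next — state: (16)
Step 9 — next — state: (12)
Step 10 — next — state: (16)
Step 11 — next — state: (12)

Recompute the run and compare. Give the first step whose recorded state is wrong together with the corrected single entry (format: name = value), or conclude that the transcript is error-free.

no error

Recomputing the run from the initial state:
step 1: x = 12
step 2: x = 16
step 3: x = 12
step 4: x = 16
step 5: x = 12
step 6: x = 16
step 7: x = 12
step 8: x = 16
step 9: x = 12
step 10: x = 16
step 11: x = 12
This matches the transcript at every step.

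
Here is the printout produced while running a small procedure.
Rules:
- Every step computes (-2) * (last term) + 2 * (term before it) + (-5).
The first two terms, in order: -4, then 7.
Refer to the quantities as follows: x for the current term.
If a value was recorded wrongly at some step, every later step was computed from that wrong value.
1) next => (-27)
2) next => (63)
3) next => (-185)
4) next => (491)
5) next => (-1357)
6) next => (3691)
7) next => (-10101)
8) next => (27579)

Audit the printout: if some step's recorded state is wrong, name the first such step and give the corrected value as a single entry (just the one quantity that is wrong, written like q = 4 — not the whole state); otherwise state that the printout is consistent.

step 1: x = -2*(7) + (2)*(-4) + (-5) = -27 -> agrees with the printout
step 2: x = -2*(-27) + (2)*(7) + (-5) = 63 -> in agreement
step 3: x = -2*(63) + (2)*(-27) + (-5) = -185 -> agrees with the printout
step 4: x = -2*(-185) + (2)*(63) + (-5) = 491 -> consistent with the printout
step 5: x = -2*(491) + (2)*(-185) + (-5) = -1357 -> exactly as logged
step 6: x = -2*(-1357) + (2)*(491) + (-5) = 3691 -> matches
step 7: x = -2*(3691) + (2)*(-1357) + (-5) = -10101 -> same as recorded
step 8: x = -2*(-10101) + (2)*(3691) + (-5) = 27579 -> in agreement
The recomputation confirms every line.

no error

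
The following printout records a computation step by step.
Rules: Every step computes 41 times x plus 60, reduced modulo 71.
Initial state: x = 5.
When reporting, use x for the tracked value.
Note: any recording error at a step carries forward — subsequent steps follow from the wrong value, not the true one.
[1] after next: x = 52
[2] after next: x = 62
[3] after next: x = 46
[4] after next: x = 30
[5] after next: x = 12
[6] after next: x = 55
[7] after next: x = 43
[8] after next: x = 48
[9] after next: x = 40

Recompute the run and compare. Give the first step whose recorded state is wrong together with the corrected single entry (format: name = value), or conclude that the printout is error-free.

Recomputing the run from the initial state:
step 1: x = 52
step 2: x = 62
step 3: x = 46
step 4: x = 29
step 5: x = 42
step 6: x = 7
step 7: x = 63
step 8: x = 16
step 9: x = 6
The first disagreement with the printout is at step 4, where the value should be x = 29.

step 4, x = 29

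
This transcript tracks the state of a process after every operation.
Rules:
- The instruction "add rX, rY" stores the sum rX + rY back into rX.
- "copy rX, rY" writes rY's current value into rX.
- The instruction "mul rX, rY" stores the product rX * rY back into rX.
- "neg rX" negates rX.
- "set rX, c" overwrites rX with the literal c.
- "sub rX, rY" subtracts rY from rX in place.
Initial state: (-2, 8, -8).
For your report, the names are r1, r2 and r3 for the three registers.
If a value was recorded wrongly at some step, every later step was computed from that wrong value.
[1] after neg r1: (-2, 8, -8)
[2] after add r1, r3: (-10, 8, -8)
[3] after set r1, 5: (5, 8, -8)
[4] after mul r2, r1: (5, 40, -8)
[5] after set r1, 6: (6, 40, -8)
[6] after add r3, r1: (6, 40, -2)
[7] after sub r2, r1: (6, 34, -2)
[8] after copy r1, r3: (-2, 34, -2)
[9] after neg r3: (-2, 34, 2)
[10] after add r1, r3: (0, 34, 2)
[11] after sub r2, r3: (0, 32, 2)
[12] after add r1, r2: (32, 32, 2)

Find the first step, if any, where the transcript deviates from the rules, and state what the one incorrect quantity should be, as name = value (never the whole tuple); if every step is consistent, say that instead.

step 1, r1 = 2

Recomputing the run from the initial state:
step 1: r1 = 2, r2 = 8, r3 = -8
step 2: r1 = -6, r2 = 8, r3 = -8
step 3: r1 = 5, r2 = 8, r3 = -8
step 4: r1 = 5, r2 = 40, r3 = -8
step 5: r1 = 6, r2 = 40, r3 = -8
step 6: r1 = 6, r2 = 40, r3 = -2
step 7: r1 = 6, r2 = 34, r3 = -2
step 8: r1 = -2, r2 = 34, r3 = -2
step 9: r1 = -2, r2 = 34, r3 = 2
step 10: r1 = 0, r2 = 34, r3 = 2
step 11: r1 = 0, r2 = 32, r3 = 2
step 12: r1 = 32, r2 = 32, r3 = 2
The first disagreement with the transcript is at step 1, where the value should be r1 = 2.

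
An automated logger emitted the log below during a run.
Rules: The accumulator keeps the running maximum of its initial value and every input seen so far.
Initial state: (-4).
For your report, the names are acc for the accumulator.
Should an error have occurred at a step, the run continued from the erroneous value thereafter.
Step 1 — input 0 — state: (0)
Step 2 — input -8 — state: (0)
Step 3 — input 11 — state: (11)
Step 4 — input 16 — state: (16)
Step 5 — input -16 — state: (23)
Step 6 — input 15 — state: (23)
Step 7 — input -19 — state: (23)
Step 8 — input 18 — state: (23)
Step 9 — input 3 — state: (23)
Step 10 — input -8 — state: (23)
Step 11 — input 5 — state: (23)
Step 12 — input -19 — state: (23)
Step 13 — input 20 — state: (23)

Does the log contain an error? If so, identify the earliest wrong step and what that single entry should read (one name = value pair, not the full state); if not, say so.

step 5, acc = 16

Recomputing the run from the initial state:
step 1: acc = 0
step 2: acc = 0
step 3: acc = 11
step 4: acc = 16
step 5: acc = 16
step 6: acc = 16
step 7: acc = 16
step 8: acc = 18
step 9: acc = 18
step 10: acc = 18
step 11: acc = 18
step 12: acc = 18
step 13: acc = 20
The first disagreement with the log is at step 5, where the value should be acc = 16.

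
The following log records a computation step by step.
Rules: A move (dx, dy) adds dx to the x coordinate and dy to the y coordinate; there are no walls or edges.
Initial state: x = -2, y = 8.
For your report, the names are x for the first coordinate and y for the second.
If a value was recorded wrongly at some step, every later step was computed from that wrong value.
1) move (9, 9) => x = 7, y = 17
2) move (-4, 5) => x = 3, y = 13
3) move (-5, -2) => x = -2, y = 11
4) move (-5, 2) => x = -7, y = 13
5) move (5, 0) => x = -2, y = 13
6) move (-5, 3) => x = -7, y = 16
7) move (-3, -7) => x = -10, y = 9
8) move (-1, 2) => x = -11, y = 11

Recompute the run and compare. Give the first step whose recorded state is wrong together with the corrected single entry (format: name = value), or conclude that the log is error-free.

Recomputing the run from the initial state:
step 1: x = 7, y = 17
step 2: x = 3, y = 22
step 3: x = -2, y = 20
step 4: x = -7, y = 22
step 5: x = -2, y = 22
step 6: x = -7, y = 25
step 7: x = -10, y = 18
step 8: x = -11, y = 20
The first disagreement with the log is at step 2, where the value should be y = 22.

step 2, y = 22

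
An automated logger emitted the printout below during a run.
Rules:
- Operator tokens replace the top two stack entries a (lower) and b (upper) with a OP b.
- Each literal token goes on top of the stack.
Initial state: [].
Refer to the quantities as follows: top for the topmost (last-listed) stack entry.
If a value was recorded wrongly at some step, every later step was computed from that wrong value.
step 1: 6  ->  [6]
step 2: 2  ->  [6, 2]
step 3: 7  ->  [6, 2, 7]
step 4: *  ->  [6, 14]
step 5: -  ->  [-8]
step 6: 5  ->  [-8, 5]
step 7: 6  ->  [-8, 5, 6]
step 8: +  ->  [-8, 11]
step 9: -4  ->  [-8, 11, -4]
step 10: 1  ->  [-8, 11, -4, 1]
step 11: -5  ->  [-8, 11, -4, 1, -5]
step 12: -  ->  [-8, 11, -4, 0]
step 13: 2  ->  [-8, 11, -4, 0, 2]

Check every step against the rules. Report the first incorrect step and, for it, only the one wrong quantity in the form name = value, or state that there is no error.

Recomputing the run from the initial state:
step 1: [6]
step 2: [6, 2]
step 3: [6, 2, 7]
step 4: [6, 14]
step 5: [-8]
step 6: [-8, 5]
step 7: [-8, 5, 6]
step 8: [-8, 11]
step 9: [-8, 11, -4]
step 10: [-8, 11, -4, 1]
step 11: [-8, 11, -4, 1, -5]
step 12: [-8, 11, -4, 6]
step 13: [-8, 11, -4, 6, 2]
The first disagreement with the printout is at step 12, where the value should be top = 6.

step 12, top = 6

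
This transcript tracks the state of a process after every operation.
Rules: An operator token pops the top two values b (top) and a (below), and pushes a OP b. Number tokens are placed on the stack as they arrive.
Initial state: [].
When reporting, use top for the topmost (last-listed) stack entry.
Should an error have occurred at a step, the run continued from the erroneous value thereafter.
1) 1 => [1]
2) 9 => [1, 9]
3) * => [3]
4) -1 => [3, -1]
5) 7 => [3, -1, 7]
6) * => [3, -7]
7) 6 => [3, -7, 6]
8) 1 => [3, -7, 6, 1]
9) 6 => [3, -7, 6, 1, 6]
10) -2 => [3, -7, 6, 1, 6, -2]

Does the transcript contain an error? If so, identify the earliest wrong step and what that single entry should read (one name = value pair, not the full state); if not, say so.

Recomputing the run from the initial state:
step 1: [1]
step 2: [1, 9]
step 3: [9]
step 4: [9, -1]
step 5: [9, -1, 7]
step 6: [9, -7]
step 7: [9, -7, 6]
step 8: [9, -7, 6, 1]
step 9: [9, -7, 6, 1, 6]
step 10: [9, -7, 6, 1, 6, -2]
The first disagreement with the transcript is at step 3, where the value should be top = 9.

step 3, top = 9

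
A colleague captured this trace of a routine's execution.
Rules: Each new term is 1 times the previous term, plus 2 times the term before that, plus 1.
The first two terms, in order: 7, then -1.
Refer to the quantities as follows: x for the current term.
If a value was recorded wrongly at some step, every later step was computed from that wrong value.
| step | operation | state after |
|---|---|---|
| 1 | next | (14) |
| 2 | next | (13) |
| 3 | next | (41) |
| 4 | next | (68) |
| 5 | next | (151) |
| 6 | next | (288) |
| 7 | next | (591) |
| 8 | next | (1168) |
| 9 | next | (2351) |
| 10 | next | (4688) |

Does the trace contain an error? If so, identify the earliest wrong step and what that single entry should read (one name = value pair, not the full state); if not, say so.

Recomputing the run from the initial state:
step 1: x = 14
step 2: x = 13
step 3: x = 42
step 4: x = 69
step 5: x = 154
step 6: x = 293
step 7: x = 602
step 8: x = 1189
step 9: x = 2394
step 10: x = 4773
The first disagreement with the trace is at step 3, where the value should be x = 42.

step 3, x = 42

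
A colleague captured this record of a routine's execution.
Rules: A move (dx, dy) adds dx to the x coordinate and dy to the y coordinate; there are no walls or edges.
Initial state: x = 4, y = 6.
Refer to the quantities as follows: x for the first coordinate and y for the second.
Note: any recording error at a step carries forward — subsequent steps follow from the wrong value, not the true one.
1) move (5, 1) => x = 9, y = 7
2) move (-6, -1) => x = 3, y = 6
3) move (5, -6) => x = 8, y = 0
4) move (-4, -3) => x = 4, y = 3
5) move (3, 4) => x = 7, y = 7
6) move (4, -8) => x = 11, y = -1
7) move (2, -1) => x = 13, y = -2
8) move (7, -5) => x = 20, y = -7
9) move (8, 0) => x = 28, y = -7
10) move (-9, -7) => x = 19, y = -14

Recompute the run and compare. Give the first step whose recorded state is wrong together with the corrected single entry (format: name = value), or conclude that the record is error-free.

step 4, y = -3

1. x = 4 + (5) = 9, y = 6 + (1) = 7 (consistent with the record)
2. x = 9 + (-6) = 3, y = 7 + (-1) = 6 (in agreement)
3. x = 3 + (5) = 8, y = 6 + (-6) = 0 (confirmed correct)
4. x = 8 + (-4) = 4, y = 0 + (-3) = -3 (the record has a different value)
So the first discrepancy is step 4, where the right value is y = -3.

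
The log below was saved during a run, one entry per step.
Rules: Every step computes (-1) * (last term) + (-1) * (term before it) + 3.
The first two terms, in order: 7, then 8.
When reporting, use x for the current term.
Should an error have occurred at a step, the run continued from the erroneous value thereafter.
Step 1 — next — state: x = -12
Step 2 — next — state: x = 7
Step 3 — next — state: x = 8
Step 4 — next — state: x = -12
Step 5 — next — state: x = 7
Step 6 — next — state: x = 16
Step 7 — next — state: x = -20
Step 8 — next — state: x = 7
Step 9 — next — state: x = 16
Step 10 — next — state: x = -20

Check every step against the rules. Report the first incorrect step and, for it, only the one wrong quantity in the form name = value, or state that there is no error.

step 6, x = 8

Recomputing the run from the initial state:
step 1: x = -12
step 2: x = 7
step 3: x = 8
step 4: x = -12
step 5: x = 7
step 6: x = 8
step 7: x = -12
step 8: x = 7
step 9: x = 8
step 10: x = -12
The first disagreement with the log is at step 6, where the value should be x = 8.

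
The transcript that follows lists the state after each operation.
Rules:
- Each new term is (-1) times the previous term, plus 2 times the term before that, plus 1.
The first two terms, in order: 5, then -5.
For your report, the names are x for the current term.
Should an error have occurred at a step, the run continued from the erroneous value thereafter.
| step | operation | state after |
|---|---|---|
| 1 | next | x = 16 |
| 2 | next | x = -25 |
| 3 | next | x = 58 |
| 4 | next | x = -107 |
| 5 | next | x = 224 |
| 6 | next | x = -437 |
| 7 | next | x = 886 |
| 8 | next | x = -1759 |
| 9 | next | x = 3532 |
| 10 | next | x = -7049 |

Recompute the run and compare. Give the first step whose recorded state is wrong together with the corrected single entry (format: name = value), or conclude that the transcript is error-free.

no error

Step 1: x = -1*(-5) + (2)*(5) + (1) = 16 — matches.
Step 2: x = -1*(16) + (2)*(-5) + (1) = -25 — consistent with the transcript.
Step 3: x = -1*(-25) + (2)*(16) + (1) = 58 — in agreement.
Step 4: x = -1*(58) + (2)*(-25) + (1) = -107 — checks out.
Step 5: x = -1*(-107) + (2)*(58) + (1) = 224 — same as recorded.
Step 6: x = -1*(224) + (2)*(-107) + (1) = -437 — in agreement.
Step 7: x = -1*(-437) + (2)*(224) + (1) = 886 — checks out.
Step 8: x = -1*(886) + (2)*(-437) + (1) = -1759 — same as recorded.
Step 9: x = -1*(-1759) + (2)*(886) + (1) = 3532 — checks out.
Step 10: x = -1*(3532) + (2)*(-1759) + (1) = -7049 — consistent with the transcript.
Each recorded entry agrees with the recomputation.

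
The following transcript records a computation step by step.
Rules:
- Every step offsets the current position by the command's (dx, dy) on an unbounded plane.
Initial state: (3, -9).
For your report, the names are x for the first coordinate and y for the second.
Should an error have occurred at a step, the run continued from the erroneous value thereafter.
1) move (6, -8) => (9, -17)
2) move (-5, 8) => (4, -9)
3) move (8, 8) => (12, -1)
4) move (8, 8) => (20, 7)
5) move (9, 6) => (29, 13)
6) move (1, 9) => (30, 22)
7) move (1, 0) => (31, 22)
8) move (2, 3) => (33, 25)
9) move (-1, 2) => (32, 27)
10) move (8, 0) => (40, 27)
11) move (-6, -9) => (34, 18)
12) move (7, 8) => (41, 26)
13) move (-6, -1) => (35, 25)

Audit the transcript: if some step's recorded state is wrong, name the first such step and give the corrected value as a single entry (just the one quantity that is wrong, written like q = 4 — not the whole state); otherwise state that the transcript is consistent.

Recomputing the run from the initial state:
step 1: x = 9, y = -17
step 2: x = 4, y = -9
step 3: x = 12, y = -1
step 4: x = 20, y = 7
step 5: x = 29, y = 13
step 6: x = 30, y = 22
step 7: x = 31, y = 22
step 8: x = 33, y = 25
step 9: x = 32, y = 27
step 10: x = 40, y = 27
step 11: x = 34, y = 18
step 12: x = 41, y = 26
step 13: x = 35, y = 25
This matches the transcript at every step.

no error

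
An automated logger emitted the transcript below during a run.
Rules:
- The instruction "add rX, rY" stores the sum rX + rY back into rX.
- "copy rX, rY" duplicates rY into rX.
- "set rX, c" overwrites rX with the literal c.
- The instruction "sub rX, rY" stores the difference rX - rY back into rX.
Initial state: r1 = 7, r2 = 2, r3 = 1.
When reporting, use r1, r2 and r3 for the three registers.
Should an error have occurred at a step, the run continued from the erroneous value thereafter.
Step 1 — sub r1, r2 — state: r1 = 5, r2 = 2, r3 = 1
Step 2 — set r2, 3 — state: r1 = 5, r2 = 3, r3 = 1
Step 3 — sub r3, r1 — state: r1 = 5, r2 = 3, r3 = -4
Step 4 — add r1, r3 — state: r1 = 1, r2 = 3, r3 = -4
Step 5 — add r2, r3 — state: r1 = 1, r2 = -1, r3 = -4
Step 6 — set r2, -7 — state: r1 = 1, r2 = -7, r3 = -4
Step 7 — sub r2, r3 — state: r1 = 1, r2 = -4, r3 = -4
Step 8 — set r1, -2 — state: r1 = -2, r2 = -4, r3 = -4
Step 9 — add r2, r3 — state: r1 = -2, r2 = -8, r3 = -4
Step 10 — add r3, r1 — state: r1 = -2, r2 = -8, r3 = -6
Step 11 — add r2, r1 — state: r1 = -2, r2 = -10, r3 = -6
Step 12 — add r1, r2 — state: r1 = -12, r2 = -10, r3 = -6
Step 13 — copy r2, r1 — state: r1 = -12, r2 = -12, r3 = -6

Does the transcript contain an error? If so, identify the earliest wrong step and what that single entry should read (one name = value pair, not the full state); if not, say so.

Step 1: r1 = 7 - 2 = 5 — confirmed correct.
Step 2: r2 = 3 — checks out.
Step 3: r3 = 1 - 5 = -4 — no discrepancy.
Step 4: r1 = 5 + -4 = 1 — verified.
Step 5: r2 = 3 + -4 = -1 — checks out.
Step 6: r2 = -7 — same as recorded.
Step 7: r2 = -7 - -4 = -3 — the transcript disagrees here.
The earliest wrong entry is at step 7: it should read r2 = -3.

step 7, r2 = -3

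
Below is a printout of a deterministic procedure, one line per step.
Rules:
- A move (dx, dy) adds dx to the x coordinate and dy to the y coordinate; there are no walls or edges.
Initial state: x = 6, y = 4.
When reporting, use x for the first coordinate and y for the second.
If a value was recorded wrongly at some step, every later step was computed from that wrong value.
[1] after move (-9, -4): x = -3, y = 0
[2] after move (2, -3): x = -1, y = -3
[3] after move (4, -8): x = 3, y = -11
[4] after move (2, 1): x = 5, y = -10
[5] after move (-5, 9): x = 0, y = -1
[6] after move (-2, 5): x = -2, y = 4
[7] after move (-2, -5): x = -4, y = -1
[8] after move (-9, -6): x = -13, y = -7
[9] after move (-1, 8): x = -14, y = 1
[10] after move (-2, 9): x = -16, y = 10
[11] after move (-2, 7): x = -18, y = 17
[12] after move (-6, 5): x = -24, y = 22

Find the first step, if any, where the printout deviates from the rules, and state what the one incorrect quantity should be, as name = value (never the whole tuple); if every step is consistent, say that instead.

Step 1: x = 6 + (-9) = -3, y = 4 + (-4) = 0 — confirmed correct.
Step 2: x = -3 + (2) = -1, y = 0 + (-3) = -3 — confirmed correct.
Step 3: x = -1 + (4) = 3, y = -3 + (-8) = -11 — agrees with the printout.
Step 4: x = 3 + (2) = 5, y = -11 + (1) = -10 — verified.
Step 5: x = 5 + (-5) = 0, y = -10 + (9) = -1 — no discrepancy.
Step 6: x = 0 + (-2) = -2, y = -1 + (5) = 4 — in agreement.
Step 7: x = -2 + (-2) = -4, y = 4 + (-5) = -1 — agrees with the printout.
Step 8: x = -4 + (-9) = -13, y = -1 + (-6) = -7 — confirmed correct.
Step 9: x = -13 + (-1) = -14, y = -7 + (8) = 1 — agrees with the printout.
Step 10: x = -14 + (-2) = -16, y = 1 + (9) = 10 — verified.
Step 11: x = -16 + (-2) = -18, y = 10 + (7) = 17 — verified.
Step 12: x = -18 + (-6) = -24, y = 17 + (5) = 22 — same as recorded.
The recomputation confirms every line.

no error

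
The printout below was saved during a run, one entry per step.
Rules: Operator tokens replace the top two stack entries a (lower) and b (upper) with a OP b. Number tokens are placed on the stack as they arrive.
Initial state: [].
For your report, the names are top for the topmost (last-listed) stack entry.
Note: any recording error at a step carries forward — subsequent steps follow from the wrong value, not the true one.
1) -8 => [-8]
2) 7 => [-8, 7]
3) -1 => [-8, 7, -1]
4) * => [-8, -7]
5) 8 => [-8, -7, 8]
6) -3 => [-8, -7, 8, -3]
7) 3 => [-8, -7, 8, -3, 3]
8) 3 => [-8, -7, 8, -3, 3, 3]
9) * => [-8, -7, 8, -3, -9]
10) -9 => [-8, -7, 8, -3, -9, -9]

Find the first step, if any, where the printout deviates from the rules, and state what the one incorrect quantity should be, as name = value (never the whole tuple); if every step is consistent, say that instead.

step 9, top = 9

Recomputing the run from the initial state:
step 1: [-8]
step 2: [-8, 7]
step 3: [-8, 7, -1]
step 4: [-8, -7]
step 5: [-8, -7, 8]
step 6: [-8, -7, 8, -3]
step 7: [-8, -7, 8, -3, 3]
step 8: [-8, -7, 8, -3, 3, 3]
step 9: [-8, -7, 8, -3, 9]
step 10: [-8, -7, 8, -3, 9, -9]
The first disagreement with the printout is at step 9, where the value should be top = 9.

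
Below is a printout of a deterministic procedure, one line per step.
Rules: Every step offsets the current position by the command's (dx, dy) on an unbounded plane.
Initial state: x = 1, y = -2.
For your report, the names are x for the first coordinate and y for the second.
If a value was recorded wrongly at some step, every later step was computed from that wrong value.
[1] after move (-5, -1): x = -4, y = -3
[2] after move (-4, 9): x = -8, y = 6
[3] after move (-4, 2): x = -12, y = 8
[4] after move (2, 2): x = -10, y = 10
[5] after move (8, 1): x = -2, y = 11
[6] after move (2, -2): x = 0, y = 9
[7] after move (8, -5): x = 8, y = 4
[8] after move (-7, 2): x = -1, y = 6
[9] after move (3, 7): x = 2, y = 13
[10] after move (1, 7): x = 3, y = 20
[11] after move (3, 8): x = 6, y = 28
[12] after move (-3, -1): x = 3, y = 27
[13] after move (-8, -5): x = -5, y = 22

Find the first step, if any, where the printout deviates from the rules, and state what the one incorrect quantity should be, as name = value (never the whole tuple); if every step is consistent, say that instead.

1. x = 1 + (-5) = -4, y = -2 + (-1) = -3 (exactly as logged)
2. x = -4 + (-4) = -8, y = -3 + (9) = 6 (agrees with the printout)
3. x = -8 + (-4) = -12, y = 6 + (2) = 8 (consistent with the printout)
4. x = -12 + (2) = -10, y = 8 + (2) = 10 (in agreement)
5. x = -10 + (8) = -2, y = 10 + (1) = 11 (in agreement)
6. x = -2 + (2) = 0, y = 11 + (-2) = 9 (no discrepancy)
7. x = 0 + (8) = 8, y = 9 + (-5) = 4 (confirmed correct)
8. x = 8 + (-7) = 1, y = 4 + (2) = 6 (this is not what the printout shows)
So the first discrepancy is step 8, where the right value is x = 1.

step 8, x = 1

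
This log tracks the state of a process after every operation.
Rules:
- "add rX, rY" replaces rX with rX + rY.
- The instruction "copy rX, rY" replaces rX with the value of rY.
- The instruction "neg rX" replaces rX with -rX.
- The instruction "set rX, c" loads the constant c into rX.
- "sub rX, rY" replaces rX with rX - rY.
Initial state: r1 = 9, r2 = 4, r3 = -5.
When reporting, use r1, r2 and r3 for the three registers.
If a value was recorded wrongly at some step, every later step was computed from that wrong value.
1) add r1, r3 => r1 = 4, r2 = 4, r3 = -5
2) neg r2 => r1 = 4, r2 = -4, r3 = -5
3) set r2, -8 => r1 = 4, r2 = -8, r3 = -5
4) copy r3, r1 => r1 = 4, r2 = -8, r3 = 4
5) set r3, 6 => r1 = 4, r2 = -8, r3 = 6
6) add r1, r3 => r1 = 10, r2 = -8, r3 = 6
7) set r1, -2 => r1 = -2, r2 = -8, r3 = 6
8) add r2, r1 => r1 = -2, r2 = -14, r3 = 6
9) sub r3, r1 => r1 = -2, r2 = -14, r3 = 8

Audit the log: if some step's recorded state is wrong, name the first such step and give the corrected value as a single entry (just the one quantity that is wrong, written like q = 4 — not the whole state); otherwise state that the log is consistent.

step 8, r2 = -10

Recomputing the run from the initial state:
step 1: r1 = 4, r2 = 4, r3 = -5
step 2: r1 = 4, r2 = -4, r3 = -5
step 3: r1 = 4, r2 = -8, r3 = -5
step 4: r1 = 4, r2 = -8, r3 = 4
step 5: r1 = 4, r2 = -8, r3 = 6
step 6: r1 = 10, r2 = -8, r3 = 6
step 7: r1 = -2, r2 = -8, r3 = 6
step 8: r1 = -2, r2 = -10, r3 = 6
step 9: r1 = -2, r2 = -10, r3 = 8
The first disagreement with the log is at step 8, where the value should be r2 = -10.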